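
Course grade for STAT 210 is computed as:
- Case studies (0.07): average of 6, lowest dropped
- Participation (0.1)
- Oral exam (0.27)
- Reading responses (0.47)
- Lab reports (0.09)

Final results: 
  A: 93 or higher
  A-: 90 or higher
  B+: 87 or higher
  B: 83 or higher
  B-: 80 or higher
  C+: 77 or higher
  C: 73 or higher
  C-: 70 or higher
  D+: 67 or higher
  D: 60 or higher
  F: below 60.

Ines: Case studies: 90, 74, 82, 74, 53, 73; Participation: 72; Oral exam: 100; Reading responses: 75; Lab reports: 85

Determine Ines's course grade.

B-

Case studies: drop 53 → average of remaining 5 = 393/5 = 78.6
Weighted total:
  Case studies 78.6 × 0.07 = 5.502
  Participation 72 × 0.1 = 7.2
  Oral exam 100 × 0.27 = 27
  Reading responses 75 × 0.47 = 35.25
  Lab reports 85 × 0.09 = 7.65
Sum = 82.602
82.602 is ≥ 80 and < 83 → B-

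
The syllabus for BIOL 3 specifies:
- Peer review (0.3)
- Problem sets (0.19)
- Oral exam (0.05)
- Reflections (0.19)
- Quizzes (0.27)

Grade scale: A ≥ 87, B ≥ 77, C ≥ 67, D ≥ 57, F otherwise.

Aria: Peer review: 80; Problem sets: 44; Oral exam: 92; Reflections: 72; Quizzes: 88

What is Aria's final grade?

Weighted total:
  Peer review 80 × 0.3 = 24
  Problem sets 44 × 0.19 = 8.36
  Oral exam 92 × 0.05 = 4.6
  Reflections 72 × 0.19 = 13.68
  Quizzes 88 × 0.27 = 23.76
Sum = 74.4
74.4 is ≥ 67 and < 77 → C

C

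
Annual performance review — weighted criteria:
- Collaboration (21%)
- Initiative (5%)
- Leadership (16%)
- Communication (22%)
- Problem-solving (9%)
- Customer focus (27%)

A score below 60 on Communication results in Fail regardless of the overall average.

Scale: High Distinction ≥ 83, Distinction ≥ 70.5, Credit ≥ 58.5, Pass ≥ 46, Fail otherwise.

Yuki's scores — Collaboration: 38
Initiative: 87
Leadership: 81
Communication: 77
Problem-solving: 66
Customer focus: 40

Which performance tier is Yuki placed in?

Credit

Communication score 77 ≥ 60: minimum met.
Weighted total:
  Collaboration 38 × 0.21 = 7.98
  Initiative 87 × 0.05 = 4.35
  Leadership 81 × 0.16 = 12.96
  Communication 77 × 0.22 = 16.94
  Problem-solving 66 × 0.09 = 5.94
  Customer focus 40 × 0.27 = 10.8
Sum = 58.97
58.97 is ≥ 58.5 and < 70.5 → Credit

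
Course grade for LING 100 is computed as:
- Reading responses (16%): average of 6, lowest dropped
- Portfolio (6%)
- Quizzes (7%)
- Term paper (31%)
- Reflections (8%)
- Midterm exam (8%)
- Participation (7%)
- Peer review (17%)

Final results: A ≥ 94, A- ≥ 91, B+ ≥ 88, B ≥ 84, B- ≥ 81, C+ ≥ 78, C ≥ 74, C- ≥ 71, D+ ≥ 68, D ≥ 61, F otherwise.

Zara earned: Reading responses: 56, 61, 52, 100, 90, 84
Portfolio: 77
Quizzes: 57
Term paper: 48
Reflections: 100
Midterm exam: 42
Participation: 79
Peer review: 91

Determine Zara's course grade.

Reading responses: drop 52 → average of remaining 5 = 391/5 = 78.2
Weighted total:
  Reading responses 78.2 × 0.16 = 12.512
  Portfolio 77 × 0.06 = 4.62
  Quizzes 57 × 0.07 = 3.99
  Term paper 48 × 0.31 = 14.88
  Reflections 100 × 0.08 = 8
  Midterm exam 42 × 0.08 = 3.36
  Participation 79 × 0.07 = 5.53
  Peer review 91 × 0.17 = 15.47
Sum = 68.362
68.362 is ≥ 68 and < 71 → D+

D+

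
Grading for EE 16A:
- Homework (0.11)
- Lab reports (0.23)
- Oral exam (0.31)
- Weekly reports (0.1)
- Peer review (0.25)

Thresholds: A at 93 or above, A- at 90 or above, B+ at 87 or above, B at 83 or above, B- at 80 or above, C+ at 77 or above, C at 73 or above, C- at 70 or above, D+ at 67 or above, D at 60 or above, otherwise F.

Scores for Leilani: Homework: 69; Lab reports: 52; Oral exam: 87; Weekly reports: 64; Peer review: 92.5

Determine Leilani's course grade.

C

Weighted total:
  Homework 69 × 0.11 = 7.59
  Lab reports 52 × 0.23 = 11.96
  Oral exam 87 × 0.31 = 26.97
  Weekly reports 64 × 0.1 = 6.4
  Peer review 92.5 × 0.25 = 23.125
Sum = 76.045
76.045 is ≥ 73 and < 77 → C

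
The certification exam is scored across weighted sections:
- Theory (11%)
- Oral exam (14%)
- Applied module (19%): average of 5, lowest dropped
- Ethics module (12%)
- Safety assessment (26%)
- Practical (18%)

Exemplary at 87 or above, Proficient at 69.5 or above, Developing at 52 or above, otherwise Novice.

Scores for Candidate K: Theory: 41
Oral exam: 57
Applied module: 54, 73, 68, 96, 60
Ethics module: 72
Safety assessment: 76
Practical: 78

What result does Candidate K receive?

Applied module: drop 54 → average of remaining 4 = 297/4 = 74.25
Weighted total:
  Theory 41 × 0.11 = 4.51
  Oral exam 57 × 0.14 = 7.98
  Applied module 74.25 × 0.19 = 14.1075
  Ethics module 72 × 0.12 = 8.64
  Safety assessment 76 × 0.26 = 19.76
  Practical 78 × 0.18 = 14.04
Sum = 69.0375
69.0375 is ≥ 52 and < 69.5 → Developing

Developing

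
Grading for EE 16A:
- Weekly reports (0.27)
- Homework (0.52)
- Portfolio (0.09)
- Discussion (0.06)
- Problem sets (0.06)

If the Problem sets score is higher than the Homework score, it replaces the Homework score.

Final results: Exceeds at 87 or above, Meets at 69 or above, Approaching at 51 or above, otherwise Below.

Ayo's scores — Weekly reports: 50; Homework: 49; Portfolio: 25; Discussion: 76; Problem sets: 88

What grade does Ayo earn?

Meets

Problem sets (88) > Homework (49), so Homework counts as 88.
Weighted total:
  Weekly reports 50 × 0.27 = 13.5
  Homework 88 × 0.52 = 45.76
  Portfolio 25 × 0.09 = 2.25
  Discussion 76 × 0.06 = 4.56
  Problem sets 88 × 0.06 = 5.28
Sum = 71.35
71.35 is ≥ 69 and < 87 → Meets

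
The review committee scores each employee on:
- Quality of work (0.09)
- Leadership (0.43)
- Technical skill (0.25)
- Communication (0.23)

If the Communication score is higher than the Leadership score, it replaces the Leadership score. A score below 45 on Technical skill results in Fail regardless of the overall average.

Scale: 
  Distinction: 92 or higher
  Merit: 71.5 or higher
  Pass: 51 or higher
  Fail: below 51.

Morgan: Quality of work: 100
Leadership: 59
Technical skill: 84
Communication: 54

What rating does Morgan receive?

Pass

Communication (54) ≤ Leadership (59), so Leadership stays at 59.
Technical skill score 84 ≥ 45: minimum met.
Weighted total:
  Quality of work 100 × 0.09 = 9
  Leadership 59 × 0.43 = 25.37
  Technical skill 84 × 0.25 = 21
  Communication 54 × 0.23 = 12.42
Sum = 67.79
67.79 is ≥ 51 and < 71.5 → Pass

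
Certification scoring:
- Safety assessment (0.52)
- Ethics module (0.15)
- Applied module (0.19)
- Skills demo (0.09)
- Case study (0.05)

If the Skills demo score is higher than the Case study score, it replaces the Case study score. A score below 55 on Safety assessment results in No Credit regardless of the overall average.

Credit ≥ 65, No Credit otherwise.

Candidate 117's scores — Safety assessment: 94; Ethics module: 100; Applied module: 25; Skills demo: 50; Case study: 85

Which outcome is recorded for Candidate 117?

Credit

Skills demo (50) ≤ Case study (85), so Case study stays at 85.
Safety assessment score 94 ≥ 55: minimum met.
Weighted total:
  Safety assessment 94 × 0.52 = 48.88
  Ethics module 100 × 0.15 = 15
  Applied module 25 × 0.19 = 4.75
  Skills demo 50 × 0.09 = 4.5
  Case study 85 × 0.05 = 4.25
Sum = 77.38
77.38 ≥ 65 → Credit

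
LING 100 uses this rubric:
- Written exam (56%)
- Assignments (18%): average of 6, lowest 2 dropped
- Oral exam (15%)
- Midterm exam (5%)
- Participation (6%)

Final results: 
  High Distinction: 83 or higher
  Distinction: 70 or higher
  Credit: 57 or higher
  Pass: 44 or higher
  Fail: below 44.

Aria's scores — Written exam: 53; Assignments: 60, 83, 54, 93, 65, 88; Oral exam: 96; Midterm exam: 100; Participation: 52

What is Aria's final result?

Credit

Assignments: drop 54, 60 → average of remaining 4 = 329/4 = 82.25
Weighted total:
  Written exam 53 × 0.56 = 29.68
  Assignments 82.25 × 0.18 = 14.805
  Oral exam 96 × 0.15 = 14.4
  Midterm exam 100 × 0.05 = 5
  Participation 52 × 0.06 = 3.12
Sum = 67.005
67.005 is ≥ 57 and < 70 → Credit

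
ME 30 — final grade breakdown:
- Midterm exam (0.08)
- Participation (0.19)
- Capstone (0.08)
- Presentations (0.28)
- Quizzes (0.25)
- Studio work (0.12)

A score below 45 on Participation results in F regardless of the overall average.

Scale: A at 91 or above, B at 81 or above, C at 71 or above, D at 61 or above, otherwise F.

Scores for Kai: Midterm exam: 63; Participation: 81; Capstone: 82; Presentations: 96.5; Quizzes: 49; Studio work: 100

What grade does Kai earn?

Participation score 81 ≥ 45: minimum met.
Weighted total:
  Midterm exam 63 × 0.08 = 5.04
  Participation 81 × 0.19 = 15.39
  Capstone 82 × 0.08 = 6.56
  Presentations 96.5 × 0.28 = 27.02
  Quizzes 49 × 0.25 = 12.25
  Studio work 100 × 0.12 = 12
Sum = 78.26
78.26 is ≥ 71 and < 81 → C

C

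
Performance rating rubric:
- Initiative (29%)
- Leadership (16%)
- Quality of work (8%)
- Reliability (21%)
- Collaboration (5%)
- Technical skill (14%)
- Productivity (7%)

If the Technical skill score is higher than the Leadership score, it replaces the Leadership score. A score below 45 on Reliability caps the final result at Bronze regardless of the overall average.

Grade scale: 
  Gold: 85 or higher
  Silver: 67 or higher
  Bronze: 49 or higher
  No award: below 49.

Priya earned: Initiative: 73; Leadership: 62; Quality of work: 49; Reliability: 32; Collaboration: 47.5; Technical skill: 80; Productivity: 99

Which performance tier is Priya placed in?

Technical skill (80) > Leadership (62), so Leadership counts as 80.
Reliability score 32 < 45: minimum not met.
Weighted total:
  Initiative 73 × 0.29 = 21.17
  Leadership 80 × 0.16 = 12.8
  Quality of work 49 × 0.08 = 3.92
  Reliability 32 × 0.21 = 6.72
  Collaboration 47.5 × 0.05 = 2.375
  Technical skill 80 × 0.14 = 11.2
  Productivity 99 × 0.07 = 6.93
Sum = 65.115
65.115 would be Bronze; cap at Bronze applies → Bronze.

Bronze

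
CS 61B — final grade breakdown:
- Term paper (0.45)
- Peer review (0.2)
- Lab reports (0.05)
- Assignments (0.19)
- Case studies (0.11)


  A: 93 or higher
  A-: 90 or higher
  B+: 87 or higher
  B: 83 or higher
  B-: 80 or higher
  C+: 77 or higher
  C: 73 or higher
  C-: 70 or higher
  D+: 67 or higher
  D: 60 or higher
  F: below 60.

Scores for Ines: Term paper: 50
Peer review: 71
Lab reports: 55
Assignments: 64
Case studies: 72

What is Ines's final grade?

Weighted total:
  Term paper 50 × 0.45 = 22.5
  Peer review 71 × 0.2 = 14.2
  Lab reports 55 × 0.05 = 2.75
  Assignments 64 × 0.19 = 12.16
  Case studies 72 × 0.11 = 7.92
Sum = 59.53
59.53 < 60 → F

F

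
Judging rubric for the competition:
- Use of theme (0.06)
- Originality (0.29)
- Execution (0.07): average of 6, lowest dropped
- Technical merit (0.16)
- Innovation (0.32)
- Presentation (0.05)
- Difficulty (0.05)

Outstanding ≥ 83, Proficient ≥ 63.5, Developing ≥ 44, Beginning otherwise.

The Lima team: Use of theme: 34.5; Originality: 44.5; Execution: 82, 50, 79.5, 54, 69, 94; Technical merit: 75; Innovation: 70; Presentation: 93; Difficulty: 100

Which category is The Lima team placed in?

Proficient

Execution: drop 50 → average of remaining 5 = 378.5/5 = 75.7
Weighted total:
  Use of theme 34.5 × 0.06 = 2.07
  Originality 44.5 × 0.29 = 12.905
  Execution 75.7 × 0.07 = 5.299
  Technical merit 75 × 0.16 = 12
  Innovation 70 × 0.32 = 22.4
  Presentation 93 × 0.05 = 4.65
  Difficulty 100 × 0.05 = 5
Sum = 64.324
64.324 is ≥ 63.5 and < 83 → Proficient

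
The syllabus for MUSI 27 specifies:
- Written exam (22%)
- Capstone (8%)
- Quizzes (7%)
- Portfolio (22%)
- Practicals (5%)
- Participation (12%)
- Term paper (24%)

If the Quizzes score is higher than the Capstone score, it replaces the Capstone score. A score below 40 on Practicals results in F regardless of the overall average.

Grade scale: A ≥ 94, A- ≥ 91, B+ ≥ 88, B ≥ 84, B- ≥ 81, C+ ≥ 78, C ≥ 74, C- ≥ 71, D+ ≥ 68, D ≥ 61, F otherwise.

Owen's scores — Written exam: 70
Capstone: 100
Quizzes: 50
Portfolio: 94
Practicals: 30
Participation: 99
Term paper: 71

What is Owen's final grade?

Quizzes (50) ≤ Capstone (100), so Capstone stays at 100.
Practicals score 30 < 40: minimum not met.
Weighted total:
  Written exam 70 × 0.22 = 15.4
  Capstone 100 × 0.08 = 8
  Quizzes 50 × 0.07 = 3.5
  Portfolio 94 × 0.22 = 20.68
  Practicals 30 × 0.05 = 1.5
  Participation 99 × 0.12 = 11.88
  Term paper 71 × 0.24 = 17.04
Sum = 78
Because the Practicals minimum was not met, the result is F.

F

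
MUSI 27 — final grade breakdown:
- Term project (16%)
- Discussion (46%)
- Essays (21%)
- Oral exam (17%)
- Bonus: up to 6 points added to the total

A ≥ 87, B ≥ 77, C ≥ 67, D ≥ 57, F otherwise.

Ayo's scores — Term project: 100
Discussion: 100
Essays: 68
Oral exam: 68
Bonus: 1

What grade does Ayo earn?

A

Weighted total:
  Term project 100 × 0.16 = 16
  Discussion 100 × 0.46 = 46
  Essays 68 × 0.21 = 14.28
  Oral exam 68 × 0.17 = 11.56
Sum = 87.84
Bonus: 87.84 + 1 = 88.84
88.84 ≥ 87 → A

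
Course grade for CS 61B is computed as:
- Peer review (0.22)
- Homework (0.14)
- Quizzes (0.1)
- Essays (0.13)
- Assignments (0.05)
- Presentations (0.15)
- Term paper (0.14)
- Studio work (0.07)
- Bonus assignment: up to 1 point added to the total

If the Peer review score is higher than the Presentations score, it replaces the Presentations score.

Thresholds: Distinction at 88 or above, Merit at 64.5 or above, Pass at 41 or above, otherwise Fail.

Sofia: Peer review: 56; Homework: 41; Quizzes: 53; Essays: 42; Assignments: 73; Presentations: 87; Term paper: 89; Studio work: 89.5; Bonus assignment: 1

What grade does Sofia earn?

Merit

Peer review (56) ≤ Presentations (87), so Presentations stays at 87.
Weighted total:
  Peer review 56 × 0.22 = 12.32
  Homework 41 × 0.14 = 5.74
  Quizzes 53 × 0.1 = 5.3
  Essays 42 × 0.13 = 5.46
  Assignments 73 × 0.05 = 3.65
  Presentations 87 × 0.15 = 13.05
  Term paper 89 × 0.14 = 12.46
  Studio work 89.5 × 0.07 = 6.265
Sum = 64.245
Bonus assignment: 64.245 + 1 = 65.245
65.245 is ≥ 64.5 and < 88 → Merit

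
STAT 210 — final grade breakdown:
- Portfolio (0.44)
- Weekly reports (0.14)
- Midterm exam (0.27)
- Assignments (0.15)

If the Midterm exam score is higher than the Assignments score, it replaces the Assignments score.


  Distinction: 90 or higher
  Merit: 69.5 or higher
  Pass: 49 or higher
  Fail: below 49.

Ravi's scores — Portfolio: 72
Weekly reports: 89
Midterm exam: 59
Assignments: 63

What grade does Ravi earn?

Midterm exam (59) ≤ Assignments (63), so Assignments stays at 63.
Weighted total:
  Portfolio 72 × 0.44 = 31.68
  Weekly reports 89 × 0.14 = 12.46
  Midterm exam 59 × 0.27 = 15.93
  Assignments 63 × 0.15 = 9.45
Sum = 69.52
69.52 is ≥ 69.5 and < 90 → Merit

Merit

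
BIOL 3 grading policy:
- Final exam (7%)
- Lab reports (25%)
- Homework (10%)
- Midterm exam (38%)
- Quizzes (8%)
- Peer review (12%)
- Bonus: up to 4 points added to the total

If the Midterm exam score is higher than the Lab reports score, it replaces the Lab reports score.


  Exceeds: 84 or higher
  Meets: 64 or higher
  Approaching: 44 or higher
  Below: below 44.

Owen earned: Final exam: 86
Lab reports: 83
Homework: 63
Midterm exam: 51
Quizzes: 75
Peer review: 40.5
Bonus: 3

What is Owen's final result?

Midterm exam (51) ≤ Lab reports (83), so Lab reports stays at 83.
Weighted total:
  Final exam 86 × 0.07 = 6.02
  Lab reports 83 × 0.25 = 20.75
  Homework 63 × 0.1 = 6.3
  Midterm exam 51 × 0.38 = 19.38
  Quizzes 75 × 0.08 = 6
  Peer review 40.5 × 0.12 = 4.86
Sum = 63.31
Bonus: 63.31 + 3 = 66.31
66.31 is ≥ 64 and < 84 → Meets

Meets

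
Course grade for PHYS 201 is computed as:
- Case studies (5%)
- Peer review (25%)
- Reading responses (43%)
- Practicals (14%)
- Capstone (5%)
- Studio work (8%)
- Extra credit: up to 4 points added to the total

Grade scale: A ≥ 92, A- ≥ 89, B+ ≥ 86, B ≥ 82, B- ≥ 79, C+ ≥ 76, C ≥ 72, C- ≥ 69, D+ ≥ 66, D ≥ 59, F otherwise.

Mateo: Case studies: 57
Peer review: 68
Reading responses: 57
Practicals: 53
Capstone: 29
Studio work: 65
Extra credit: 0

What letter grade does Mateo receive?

F

Weighted total:
  Case studies 57 × 0.05 = 2.85
  Peer review 68 × 0.25 = 17
  Reading responses 57 × 0.43 = 24.51
  Practicals 53 × 0.14 = 7.42
  Capstone 29 × 0.05 = 1.45
  Studio work 65 × 0.08 = 5.2
Sum = 58.43
Extra credit: 58.43 + 0 = 58.43
58.43 < 59 → F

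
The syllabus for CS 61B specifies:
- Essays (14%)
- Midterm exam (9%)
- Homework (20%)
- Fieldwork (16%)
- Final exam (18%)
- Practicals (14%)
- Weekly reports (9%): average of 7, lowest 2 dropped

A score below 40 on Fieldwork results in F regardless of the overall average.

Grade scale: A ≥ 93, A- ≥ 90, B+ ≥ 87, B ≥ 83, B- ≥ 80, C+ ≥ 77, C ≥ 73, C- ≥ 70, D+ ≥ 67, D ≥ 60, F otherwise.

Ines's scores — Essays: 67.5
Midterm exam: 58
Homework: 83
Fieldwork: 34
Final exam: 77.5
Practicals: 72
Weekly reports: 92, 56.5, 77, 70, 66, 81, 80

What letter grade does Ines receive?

F

Weekly reports: drop 56.5, 66 → average of remaining 5 = 400/5 = 80
Fieldwork score 34 < 40: minimum not met.
Weighted total:
  Essays 67.5 × 0.14 = 9.45
  Midterm exam 58 × 0.09 = 5.22
  Homework 83 × 0.2 = 16.6
  Fieldwork 34 × 0.16 = 5.44
  Final exam 77.5 × 0.18 = 13.95
  Practicals 72 × 0.14 = 10.08
  Weekly reports 80 × 0.09 = 7.2
Sum = 67.94
Because the Fieldwork minimum was not met, the result is F.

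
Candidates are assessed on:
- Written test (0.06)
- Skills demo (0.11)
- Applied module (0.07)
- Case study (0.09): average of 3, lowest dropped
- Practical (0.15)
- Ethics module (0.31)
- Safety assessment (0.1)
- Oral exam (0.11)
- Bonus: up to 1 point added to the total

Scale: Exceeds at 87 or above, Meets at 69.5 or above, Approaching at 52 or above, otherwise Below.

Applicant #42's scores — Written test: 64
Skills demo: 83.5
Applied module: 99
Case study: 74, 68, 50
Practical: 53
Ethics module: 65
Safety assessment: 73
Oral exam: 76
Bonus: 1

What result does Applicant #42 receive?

Case study: drop 50 → average of remaining 2 = 142/2 = 71
Weighted total:
  Written test 64 × 0.06 = 3.84
  Skills demo 83.5 × 0.11 = 9.185
  Applied module 99 × 0.07 = 6.93
  Case study 71 × 0.09 = 6.39
  Practical 53 × 0.15 = 7.95
  Ethics module 65 × 0.31 = 20.15
  Safety assessment 73 × 0.1 = 7.3
  Oral exam 76 × 0.11 = 8.36
Sum = 70.105
Bonus: 70.105 + 1 = 71.105
71.105 is ≥ 69.5 and < 87 → Meets

Meets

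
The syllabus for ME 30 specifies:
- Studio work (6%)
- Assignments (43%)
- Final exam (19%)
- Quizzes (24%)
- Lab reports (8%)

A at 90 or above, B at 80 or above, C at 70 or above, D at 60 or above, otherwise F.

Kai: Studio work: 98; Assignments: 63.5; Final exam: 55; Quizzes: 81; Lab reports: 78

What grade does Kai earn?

D

Weighted total:
  Studio work 98 × 0.06 = 5.88
  Assignments 63.5 × 0.43 = 27.305
  Final exam 55 × 0.19 = 10.45
  Quizzes 81 × 0.24 = 19.44
  Lab reports 78 × 0.08 = 6.24
Sum = 69.315
69.315 is ≥ 60 and < 70 → D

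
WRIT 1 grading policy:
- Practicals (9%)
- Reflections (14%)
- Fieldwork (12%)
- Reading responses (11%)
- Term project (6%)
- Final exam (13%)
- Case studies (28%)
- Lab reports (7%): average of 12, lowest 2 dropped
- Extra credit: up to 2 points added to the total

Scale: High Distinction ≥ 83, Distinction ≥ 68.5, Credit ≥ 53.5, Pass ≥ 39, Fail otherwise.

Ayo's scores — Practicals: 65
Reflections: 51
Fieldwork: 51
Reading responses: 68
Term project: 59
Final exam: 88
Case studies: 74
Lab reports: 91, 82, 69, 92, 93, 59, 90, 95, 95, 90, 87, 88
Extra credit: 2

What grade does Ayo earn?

Distinction

Lab reports: drop 59, 69 → average of remaining 10 = 903/10 = 90.3
Weighted total:
  Practicals 65 × 0.09 = 5.85
  Reflections 51 × 0.14 = 7.14
  Fieldwork 51 × 0.12 = 6.12
  Reading responses 68 × 0.11 = 7.48
  Term project 59 × 0.06 = 3.54
  Final exam 88 × 0.13 = 11.44
  Case studies 74 × 0.28 = 20.72
  Lab reports 90.3 × 0.07 = 6.321
Sum = 68.611
Extra credit: 68.611 + 2 = 70.611
70.611 is ≥ 68.5 and < 83 → Distinction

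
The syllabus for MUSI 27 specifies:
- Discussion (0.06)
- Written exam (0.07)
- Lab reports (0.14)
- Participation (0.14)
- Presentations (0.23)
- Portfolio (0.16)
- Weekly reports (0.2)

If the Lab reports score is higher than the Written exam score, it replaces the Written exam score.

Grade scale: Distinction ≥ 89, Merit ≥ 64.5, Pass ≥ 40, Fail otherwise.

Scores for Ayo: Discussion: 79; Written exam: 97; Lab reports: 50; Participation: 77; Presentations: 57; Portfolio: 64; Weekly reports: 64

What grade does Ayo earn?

Lab reports (50) ≤ Written exam (97), so Written exam stays at 97.
Weighted total:
  Discussion 79 × 0.06 = 4.74
  Written exam 97 × 0.07 = 6.79
  Lab reports 50 × 0.14 = 7
  Participation 77 × 0.14 = 10.78
  Presentations 57 × 0.23 = 13.11
  Portfolio 64 × 0.16 = 10.24
  Weekly reports 64 × 0.2 = 12.8
Sum = 65.46
65.46 is ≥ 64.5 and < 89 → Merit

Merit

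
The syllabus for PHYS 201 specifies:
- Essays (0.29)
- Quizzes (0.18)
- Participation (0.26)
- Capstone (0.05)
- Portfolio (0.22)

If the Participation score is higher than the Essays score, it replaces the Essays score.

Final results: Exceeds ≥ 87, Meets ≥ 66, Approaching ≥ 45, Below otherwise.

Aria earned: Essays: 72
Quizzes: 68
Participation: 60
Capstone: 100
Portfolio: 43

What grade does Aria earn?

Approaching

Participation (60) ≤ Essays (72), so Essays stays at 72.
Weighted total:
  Essays 72 × 0.29 = 20.88
  Quizzes 68 × 0.18 = 12.24
  Participation 60 × 0.26 = 15.6
  Capstone 100 × 0.05 = 5
  Portfolio 43 × 0.22 = 9.46
Sum = 63.18
63.18 is ≥ 45 and < 66 → Approaching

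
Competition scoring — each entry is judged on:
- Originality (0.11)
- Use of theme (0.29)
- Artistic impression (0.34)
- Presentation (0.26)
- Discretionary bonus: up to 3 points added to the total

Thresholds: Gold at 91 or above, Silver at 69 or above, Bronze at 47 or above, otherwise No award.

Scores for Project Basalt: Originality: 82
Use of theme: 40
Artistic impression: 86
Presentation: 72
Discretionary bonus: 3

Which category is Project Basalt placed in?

Silver

Weighted total:
  Originality 82 × 0.11 = 9.02
  Use of theme 40 × 0.29 = 11.6
  Artistic impression 86 × 0.34 = 29.24
  Presentation 72 × 0.26 = 18.72
Sum = 68.58
Discretionary bonus: 68.58 + 3 = 71.58
71.58 is ≥ 69 and < 91 → Silver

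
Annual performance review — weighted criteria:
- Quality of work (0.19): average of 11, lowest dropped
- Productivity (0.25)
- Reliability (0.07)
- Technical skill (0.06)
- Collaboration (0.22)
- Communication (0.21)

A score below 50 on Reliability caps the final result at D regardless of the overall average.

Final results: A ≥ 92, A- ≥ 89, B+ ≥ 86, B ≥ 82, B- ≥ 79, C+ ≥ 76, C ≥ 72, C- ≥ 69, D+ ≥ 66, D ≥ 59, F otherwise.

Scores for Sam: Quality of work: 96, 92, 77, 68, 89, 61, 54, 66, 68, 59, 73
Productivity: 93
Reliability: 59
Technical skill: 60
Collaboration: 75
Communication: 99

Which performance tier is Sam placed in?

B

Quality of work: drop 54 → average of remaining 10 = 749/10 = 74.9
Reliability score 59 ≥ 50: minimum met.
Weighted total:
  Quality of work 74.9 × 0.19 = 14.231
  Productivity 93 × 0.25 = 23.25
  Reliability 59 × 0.07 = 4.13
  Technical skill 60 × 0.06 = 3.6
  Collaboration 75 × 0.22 = 16.5
  Communication 99 × 0.21 = 20.79
Sum = 82.501
82.501 is ≥ 82 and < 86 → B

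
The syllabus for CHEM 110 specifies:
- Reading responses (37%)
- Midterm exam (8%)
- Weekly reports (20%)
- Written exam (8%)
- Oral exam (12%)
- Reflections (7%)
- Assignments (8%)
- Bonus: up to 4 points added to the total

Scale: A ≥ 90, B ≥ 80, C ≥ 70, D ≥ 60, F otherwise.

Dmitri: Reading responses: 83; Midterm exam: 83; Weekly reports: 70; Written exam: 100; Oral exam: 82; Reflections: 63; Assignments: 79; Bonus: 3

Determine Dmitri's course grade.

Weighted total:
  Reading responses 83 × 0.37 = 30.71
  Midterm exam 83 × 0.08 = 6.64
  Weekly reports 70 × 0.2 = 14
  Written exam 100 × 0.08 = 8
  Oral exam 82 × 0.12 = 9.84
  Reflections 63 × 0.07 = 4.41
  Assignments 79 × 0.08 = 6.32
Sum = 79.92
Bonus: 79.92 + 3 = 82.92
82.92 is ≥ 80 and < 90 → B

B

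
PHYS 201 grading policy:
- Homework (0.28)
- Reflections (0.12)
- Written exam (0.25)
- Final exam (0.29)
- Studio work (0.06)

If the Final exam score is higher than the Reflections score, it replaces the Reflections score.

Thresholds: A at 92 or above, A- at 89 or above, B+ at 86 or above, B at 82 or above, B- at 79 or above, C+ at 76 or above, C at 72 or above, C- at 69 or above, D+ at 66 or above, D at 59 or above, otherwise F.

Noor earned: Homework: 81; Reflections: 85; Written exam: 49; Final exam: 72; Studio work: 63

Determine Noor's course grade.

C-

Final exam (72) ≤ Reflections (85), so Reflections stays at 85.
Weighted total:
  Homework 81 × 0.28 = 22.68
  Reflections 85 × 0.12 = 10.2
  Written exam 49 × 0.25 = 12.25
  Final exam 72 × 0.29 = 20.88
  Studio work 63 × 0.06 = 3.78
Sum = 69.79
69.79 is ≥ 69 and < 72 → C-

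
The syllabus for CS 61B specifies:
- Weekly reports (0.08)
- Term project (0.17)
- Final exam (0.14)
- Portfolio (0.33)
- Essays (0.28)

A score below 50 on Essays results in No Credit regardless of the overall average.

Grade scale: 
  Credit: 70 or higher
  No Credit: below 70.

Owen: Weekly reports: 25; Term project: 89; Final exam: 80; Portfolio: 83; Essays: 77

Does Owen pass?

Essays score 77 ≥ 50: minimum met.
Weighted total:
  Weekly reports 25 × 0.08 = 2
  Term project 89 × 0.17 = 15.13
  Final exam 80 × 0.14 = 11.2
  Portfolio 83 × 0.33 = 27.39
  Essays 77 × 0.28 = 21.56
Sum = 77.28
77.28 ≥ 70 → Credit

Credit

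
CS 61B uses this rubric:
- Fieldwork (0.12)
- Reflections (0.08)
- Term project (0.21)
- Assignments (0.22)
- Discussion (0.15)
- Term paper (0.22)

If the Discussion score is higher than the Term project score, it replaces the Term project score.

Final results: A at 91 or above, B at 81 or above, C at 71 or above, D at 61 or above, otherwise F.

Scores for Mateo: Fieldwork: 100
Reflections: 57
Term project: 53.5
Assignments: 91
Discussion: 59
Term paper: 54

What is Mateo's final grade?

D

Discussion (59) > Term project (53.5), so Term project counts as 59.
Weighted total:
  Fieldwork 100 × 0.12 = 12
  Reflections 57 × 0.08 = 4.56
  Term project 59 × 0.21 = 12.39
  Assignments 91 × 0.22 = 20.02
  Discussion 59 × 0.15 = 8.85
  Term paper 54 × 0.22 = 11.88
Sum = 69.7
69.7 is ≥ 61 and < 71 → D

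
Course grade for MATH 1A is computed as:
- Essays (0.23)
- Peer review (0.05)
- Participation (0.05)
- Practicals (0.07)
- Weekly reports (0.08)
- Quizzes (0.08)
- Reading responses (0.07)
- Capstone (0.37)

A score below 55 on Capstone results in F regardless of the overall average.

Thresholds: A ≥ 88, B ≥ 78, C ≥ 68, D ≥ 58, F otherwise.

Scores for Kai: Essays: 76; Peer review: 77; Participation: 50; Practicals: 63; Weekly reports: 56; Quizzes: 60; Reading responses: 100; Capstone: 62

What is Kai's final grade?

Capstone score 62 ≥ 55: minimum met.
Weighted total:
  Essays 76 × 0.23 = 17.48
  Peer review 77 × 0.05 = 3.85
  Participation 50 × 0.05 = 2.5
  Practicals 63 × 0.07 = 4.41
  Weekly reports 56 × 0.08 = 4.48
  Quizzes 60 × 0.08 = 4.8
  Reading responses 100 × 0.07 = 7
  Capstone 62 × 0.37 = 22.94
Sum = 67.46
67.46 is ≥ 58 and < 68 → D

D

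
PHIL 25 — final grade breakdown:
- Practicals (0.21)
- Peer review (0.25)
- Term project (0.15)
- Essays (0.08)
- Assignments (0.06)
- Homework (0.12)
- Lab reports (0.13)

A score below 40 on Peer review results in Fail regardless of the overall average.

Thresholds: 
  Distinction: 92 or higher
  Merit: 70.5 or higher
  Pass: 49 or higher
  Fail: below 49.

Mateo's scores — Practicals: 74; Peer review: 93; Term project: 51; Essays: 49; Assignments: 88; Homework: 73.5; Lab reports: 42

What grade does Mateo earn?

Peer review score 93 ≥ 40: minimum met.
Weighted total:
  Practicals 74 × 0.21 = 15.54
  Peer review 93 × 0.25 = 23.25
  Term project 51 × 0.15 = 7.65
  Essays 49 × 0.08 = 3.92
  Assignments 88 × 0.06 = 5.28
  Homework 73.5 × 0.12 = 8.82
  Lab reports 42 × 0.13 = 5.46
Sum = 69.92
69.92 is ≥ 49 and < 70.5 → Pass

Pass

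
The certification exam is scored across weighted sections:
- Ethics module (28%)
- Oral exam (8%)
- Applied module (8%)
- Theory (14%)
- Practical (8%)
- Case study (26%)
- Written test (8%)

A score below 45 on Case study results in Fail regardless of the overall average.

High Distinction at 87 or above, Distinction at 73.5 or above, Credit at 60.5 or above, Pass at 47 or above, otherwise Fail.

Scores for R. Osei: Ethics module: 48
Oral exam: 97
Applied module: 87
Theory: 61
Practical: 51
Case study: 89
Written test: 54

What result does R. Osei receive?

Case study score 89 ≥ 45: minimum met.
Weighted total:
  Ethics module 48 × 0.28 = 13.44
  Oral exam 97 × 0.08 = 7.76
  Applied module 87 × 0.08 = 6.96
  Theory 61 × 0.14 = 8.54
  Practical 51 × 0.08 = 4.08
  Case study 89 × 0.26 = 23.14
  Written test 54 × 0.08 = 4.32
Sum = 68.24
68.24 is ≥ 60.5 and < 73.5 → Credit

Credit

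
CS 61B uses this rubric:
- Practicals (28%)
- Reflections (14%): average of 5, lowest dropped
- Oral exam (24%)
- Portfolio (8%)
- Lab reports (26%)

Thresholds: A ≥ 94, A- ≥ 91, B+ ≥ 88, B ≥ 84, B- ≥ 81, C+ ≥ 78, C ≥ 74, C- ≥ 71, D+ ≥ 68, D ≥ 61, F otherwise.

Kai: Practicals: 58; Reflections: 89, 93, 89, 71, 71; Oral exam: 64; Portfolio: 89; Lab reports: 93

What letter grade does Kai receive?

C

Reflections: drop 71 → average of remaining 4 = 342/4 = 85.5
Weighted total:
  Practicals 58 × 0.28 = 16.24
  Reflections 85.5 × 0.14 = 11.97
  Oral exam 64 × 0.24 = 15.36
  Portfolio 89 × 0.08 = 7.12
  Lab reports 93 × 0.26 = 24.18
Sum = 74.87
74.87 is ≥ 74 and < 78 → C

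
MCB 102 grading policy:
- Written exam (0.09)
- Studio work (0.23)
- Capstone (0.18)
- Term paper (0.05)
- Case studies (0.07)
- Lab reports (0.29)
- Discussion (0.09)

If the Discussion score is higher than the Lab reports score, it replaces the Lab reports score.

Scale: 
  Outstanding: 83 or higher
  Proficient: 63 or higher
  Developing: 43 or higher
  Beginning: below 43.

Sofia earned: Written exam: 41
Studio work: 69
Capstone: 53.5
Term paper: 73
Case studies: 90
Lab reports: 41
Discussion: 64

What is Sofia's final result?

Proficient

Discussion (64) > Lab reports (41), so Lab reports counts as 64.
Weighted total:
  Written exam 41 × 0.09 = 3.69
  Studio work 69 × 0.23 = 15.87
  Capstone 53.5 × 0.18 = 9.63
  Term paper 73 × 0.05 = 3.65
  Case studies 90 × 0.07 = 6.3
  Lab reports 64 × 0.29 = 18.56
  Discussion 64 × 0.09 = 5.76
Sum = 63.46
63.46 is ≥ 63 and < 83 → Proficient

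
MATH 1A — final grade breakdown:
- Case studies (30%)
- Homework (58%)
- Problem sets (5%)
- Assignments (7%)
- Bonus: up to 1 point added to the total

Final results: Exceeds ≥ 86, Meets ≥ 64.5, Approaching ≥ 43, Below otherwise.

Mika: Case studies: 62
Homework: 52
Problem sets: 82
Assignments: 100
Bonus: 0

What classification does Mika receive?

Weighted total:
  Case studies 62 × 0.3 = 18.6
  Homework 52 × 0.58 = 30.16
  Problem sets 82 × 0.05 = 4.1
  Assignments 100 × 0.07 = 7
Sum = 59.86
Bonus: 59.86 + 0 = 59.86
59.86 is ≥ 43 and < 64.5 → Approaching

Approaching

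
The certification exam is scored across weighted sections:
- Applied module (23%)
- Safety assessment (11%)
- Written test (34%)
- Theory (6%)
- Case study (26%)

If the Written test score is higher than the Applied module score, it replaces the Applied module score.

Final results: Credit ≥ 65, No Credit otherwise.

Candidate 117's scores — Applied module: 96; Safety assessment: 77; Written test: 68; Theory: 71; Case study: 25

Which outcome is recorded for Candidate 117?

No Credit

Written test (68) ≤ Applied module (96), so Applied module stays at 96.
Weighted total:
  Applied module 96 × 0.23 = 22.08
  Safety assessment 77 × 0.11 = 8.47
  Written test 68 × 0.34 = 23.12
  Theory 71 × 0.06 = 4.26
  Case study 25 × 0.26 = 6.5
Sum = 64.43
64.43 < 65 → No Credit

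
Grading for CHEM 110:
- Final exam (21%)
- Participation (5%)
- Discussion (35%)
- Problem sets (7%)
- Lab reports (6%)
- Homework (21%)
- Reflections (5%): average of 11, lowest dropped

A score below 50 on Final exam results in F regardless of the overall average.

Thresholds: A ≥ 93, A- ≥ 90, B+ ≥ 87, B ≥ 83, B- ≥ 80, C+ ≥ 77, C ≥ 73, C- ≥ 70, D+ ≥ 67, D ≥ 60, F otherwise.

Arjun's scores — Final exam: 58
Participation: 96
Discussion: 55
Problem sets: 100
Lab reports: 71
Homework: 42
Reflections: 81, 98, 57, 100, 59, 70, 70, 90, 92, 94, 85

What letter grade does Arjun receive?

Reflections: drop 57 → average of remaining 10 = 839/10 = 83.9
Final exam score 58 ≥ 50: minimum met.
Weighted total:
  Final exam 58 × 0.21 = 12.18
  Participation 96 × 0.05 = 4.8
  Discussion 55 × 0.35 = 19.25
  Problem sets 100 × 0.07 = 7
  Lab reports 71 × 0.06 = 4.26
  Homework 42 × 0.21 = 8.82
  Reflections 83.9 × 0.05 = 4.195
Sum = 60.505
60.505 is ≥ 60 and < 67 → D

D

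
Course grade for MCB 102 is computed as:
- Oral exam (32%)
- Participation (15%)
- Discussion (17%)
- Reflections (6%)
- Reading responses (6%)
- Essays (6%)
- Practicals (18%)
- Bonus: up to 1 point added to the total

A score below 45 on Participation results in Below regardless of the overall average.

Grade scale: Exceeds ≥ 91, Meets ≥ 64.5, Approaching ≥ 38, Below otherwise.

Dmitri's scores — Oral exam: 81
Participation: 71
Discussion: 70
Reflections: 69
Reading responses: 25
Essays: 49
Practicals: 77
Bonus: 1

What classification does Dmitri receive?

Participation score 71 ≥ 45: minimum met.
Weighted total:
  Oral exam 81 × 0.32 = 25.92
  Participation 71 × 0.15 = 10.65
  Discussion 70 × 0.17 = 11.9
  Reflections 69 × 0.06 = 4.14
  Reading responses 25 × 0.06 = 1.5
  Essays 49 × 0.06 = 2.94
  Practicals 77 × 0.18 = 13.86
Sum = 70.91
Bonus: 70.91 + 1 = 71.91
71.91 is ≥ 64.5 and < 91 → Meets

Meets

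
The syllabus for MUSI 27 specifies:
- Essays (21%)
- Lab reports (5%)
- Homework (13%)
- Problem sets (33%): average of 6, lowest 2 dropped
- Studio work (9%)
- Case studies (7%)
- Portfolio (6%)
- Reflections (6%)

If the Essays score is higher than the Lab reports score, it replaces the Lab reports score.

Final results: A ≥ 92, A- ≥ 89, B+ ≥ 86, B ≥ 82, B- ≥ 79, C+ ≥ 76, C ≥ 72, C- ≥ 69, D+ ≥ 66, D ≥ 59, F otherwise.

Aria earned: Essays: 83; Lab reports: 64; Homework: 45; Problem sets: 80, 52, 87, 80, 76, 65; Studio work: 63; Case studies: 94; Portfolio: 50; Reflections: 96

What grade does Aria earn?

C

Problem sets: drop 52, 65 → average of remaining 4 = 323/4 = 80.75
Essays (83) > Lab reports (64), so Lab reports counts as 83.
Weighted total:
  Essays 83 × 0.21 = 17.43
  Lab reports 83 × 0.05 = 4.15
  Homework 45 × 0.13 = 5.85
  Problem sets 80.75 × 0.33 = 26.6475
  Studio work 63 × 0.09 = 5.67
  Case studies 94 × 0.07 = 6.58
  Portfolio 50 × 0.06 = 3
  Reflections 96 × 0.06 = 5.76
Sum = 75.0875
75.0875 is ≥ 72 and < 76 → C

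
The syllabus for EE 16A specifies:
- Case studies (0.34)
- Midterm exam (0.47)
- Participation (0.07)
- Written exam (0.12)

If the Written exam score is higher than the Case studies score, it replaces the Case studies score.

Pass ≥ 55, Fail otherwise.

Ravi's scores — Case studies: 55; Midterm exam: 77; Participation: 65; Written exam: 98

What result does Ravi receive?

Pass

Written exam (98) > Case studies (55), so Case studies counts as 98.
Weighted total:
  Case studies 98 × 0.34 = 33.32
  Midterm exam 77 × 0.47 = 36.19
  Participation 65 × 0.07 = 4.55
  Written exam 98 × 0.12 = 11.76
Sum = 85.82
85.82 ≥ 55 → Pass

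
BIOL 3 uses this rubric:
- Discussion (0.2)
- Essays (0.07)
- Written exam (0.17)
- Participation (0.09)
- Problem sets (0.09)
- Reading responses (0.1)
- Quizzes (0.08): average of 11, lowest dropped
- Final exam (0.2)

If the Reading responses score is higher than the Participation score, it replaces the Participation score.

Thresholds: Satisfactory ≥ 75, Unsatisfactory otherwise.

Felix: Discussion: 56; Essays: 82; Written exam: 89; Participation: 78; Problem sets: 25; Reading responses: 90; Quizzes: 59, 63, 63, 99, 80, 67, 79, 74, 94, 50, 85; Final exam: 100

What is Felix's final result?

Quizzes: drop 50 → average of remaining 10 = 763/10 = 76.3
Reading responses (90) > Participation (78), so Participation counts as 90.
Weighted total:
  Discussion 56 × 0.2 = 11.2
  Essays 82 × 0.07 = 5.74
  Written exam 89 × 0.17 = 15.13
  Participation 90 × 0.09 = 8.1
  Problem sets 25 × 0.09 = 2.25
  Reading responses 90 × 0.1 = 9
  Quizzes 76.3 × 0.08 = 6.104
  Final exam 100 × 0.2 = 20
Sum = 77.524
77.524 ≥ 75 → Satisfactory

Satisfactory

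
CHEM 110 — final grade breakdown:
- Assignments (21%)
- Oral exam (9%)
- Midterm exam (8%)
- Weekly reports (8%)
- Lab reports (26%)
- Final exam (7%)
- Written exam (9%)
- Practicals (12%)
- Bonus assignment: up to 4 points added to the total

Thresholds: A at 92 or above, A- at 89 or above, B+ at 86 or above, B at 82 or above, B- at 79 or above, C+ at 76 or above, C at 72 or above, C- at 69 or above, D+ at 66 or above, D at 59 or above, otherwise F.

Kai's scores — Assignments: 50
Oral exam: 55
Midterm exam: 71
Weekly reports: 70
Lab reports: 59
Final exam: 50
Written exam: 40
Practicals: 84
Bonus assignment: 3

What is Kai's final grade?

D

Weighted total:
  Assignments 50 × 0.21 = 10.5
  Oral exam 55 × 0.09 = 4.95
  Midterm exam 71 × 0.08 = 5.68
  Weekly reports 70 × 0.08 = 5.6
  Lab reports 59 × 0.26 = 15.34
  Final exam 50 × 0.07 = 3.5
  Written exam 40 × 0.09 = 3.6
  Practicals 84 × 0.12 = 10.08
Sum = 59.25
Bonus assignment: 59.25 + 3 = 62.25
62.25 is ≥ 59 and < 66 → D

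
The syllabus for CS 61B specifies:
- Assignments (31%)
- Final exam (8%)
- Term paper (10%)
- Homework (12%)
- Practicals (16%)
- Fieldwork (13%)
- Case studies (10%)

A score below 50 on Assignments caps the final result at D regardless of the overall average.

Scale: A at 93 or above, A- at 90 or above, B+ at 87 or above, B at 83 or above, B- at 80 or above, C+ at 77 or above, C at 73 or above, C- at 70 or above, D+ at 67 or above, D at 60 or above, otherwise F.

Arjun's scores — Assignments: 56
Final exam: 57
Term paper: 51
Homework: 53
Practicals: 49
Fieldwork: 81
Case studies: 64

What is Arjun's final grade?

Assignments score 56 ≥ 50: minimum met.
Weighted total:
  Assignments 56 × 0.31 = 17.36
  Final exam 57 × 0.08 = 4.56
  Term paper 51 × 0.1 = 5.1
  Homework 53 × 0.12 = 6.36
  Practicals 49 × 0.16 = 7.84
  Fieldwork 81 × 0.13 = 10.53
  Case studies 64 × 0.1 = 6.4
Sum = 58.15
58.15 < 60 → F

F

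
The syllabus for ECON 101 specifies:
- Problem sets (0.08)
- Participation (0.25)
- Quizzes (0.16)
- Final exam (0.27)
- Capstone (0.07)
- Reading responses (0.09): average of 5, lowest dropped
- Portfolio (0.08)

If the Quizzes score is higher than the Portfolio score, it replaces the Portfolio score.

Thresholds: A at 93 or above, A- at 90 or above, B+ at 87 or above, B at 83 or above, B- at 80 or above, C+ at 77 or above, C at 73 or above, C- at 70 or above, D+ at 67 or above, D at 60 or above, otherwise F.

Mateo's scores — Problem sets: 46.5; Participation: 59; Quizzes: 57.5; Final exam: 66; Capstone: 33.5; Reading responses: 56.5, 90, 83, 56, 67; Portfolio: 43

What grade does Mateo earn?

Reading responses: drop 56 → average of remaining 4 = 296.5/4 = 74.125
Quizzes (57.5) > Portfolio (43), so Portfolio counts as 57.5.
Weighted total:
  Problem sets 46.5 × 0.08 = 3.72
  Participation 59 × 0.25 = 14.75
  Quizzes 57.5 × 0.16 = 9.2
  Final exam 66 × 0.27 = 17.82
  Capstone 33.5 × 0.07 = 2.345
  Reading responses 74.125 × 0.09 = 6.67125
  Portfolio 57.5 × 0.08 = 4.6
Sum = 59.10625
59.10625 < 60 → F

F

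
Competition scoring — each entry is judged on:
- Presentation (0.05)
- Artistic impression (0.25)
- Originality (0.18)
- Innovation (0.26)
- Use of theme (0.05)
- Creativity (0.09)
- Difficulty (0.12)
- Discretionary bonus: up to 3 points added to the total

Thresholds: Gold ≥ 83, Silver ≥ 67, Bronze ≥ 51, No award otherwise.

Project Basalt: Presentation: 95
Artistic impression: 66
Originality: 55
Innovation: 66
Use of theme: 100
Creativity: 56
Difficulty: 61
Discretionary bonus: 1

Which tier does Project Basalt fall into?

Weighted total:
  Presentation 95 × 0.05 = 4.75
  Artistic impression 66 × 0.25 = 16.5
  Originality 55 × 0.18 = 9.9
  Innovation 66 × 0.26 = 17.16
  Use of theme 100 × 0.05 = 5
  Creativity 56 × 0.09 = 5.04
  Difficulty 61 × 0.12 = 7.32
Sum = 65.67
Discretionary bonus: 65.67 + 1 = 66.67
66.67 is ≥ 51 and < 67 → Bronze

Bronze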